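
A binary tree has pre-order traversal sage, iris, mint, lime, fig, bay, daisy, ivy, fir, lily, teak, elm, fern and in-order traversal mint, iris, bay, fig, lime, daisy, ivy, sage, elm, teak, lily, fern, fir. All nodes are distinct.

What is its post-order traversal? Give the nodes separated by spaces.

mint bay fig ivy daisy lime iris elm teak fern lily fir sage

The first element of pre-order is the root; it splits in-order into left and right subtrees.
Root sage: left subtree has 7 nodes {mint, iris, bay, fig, lime, daisy, ivy}, right has 5 {elm, teak, lily, fern, fir}.
  Root iris: left subtree has 1 node {mint}, right has 5 {bay, fig, lime, daisy, ivy}.
    Root lime: left subtree has 2 nodes {bay, fig}, right has 2 {daisy, ivy}.
      Root fig: left subtree has 1 node {bay}, right has 0 { }.
      Root daisy: left subtree has 0 nodes { }, right has 1 {ivy}.
  Root fir: left subtree has 4 nodes {elm, teak, lily, fern}, right has 0 { }.
    Root lily: left subtree has 2 nodes {elm, teak}, right has 1 {fern}.
      Root teak: left subtree has 1 node {elm}, right has 0 { }.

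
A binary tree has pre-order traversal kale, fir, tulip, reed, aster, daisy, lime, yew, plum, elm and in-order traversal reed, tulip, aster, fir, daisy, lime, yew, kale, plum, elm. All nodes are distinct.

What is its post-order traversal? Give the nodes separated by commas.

The first element of pre-order is the root; it splits in-order into left and right subtrees.
Root kale: left subtree has 7 nodes {reed, tulip, aster, fir, daisy, lime, yew}, right has 2 {plum, elm}.
  Root fir: left subtree has 3 nodes {reed, tulip, aster}, right has 3 {daisy, lime, yew}.
    Root tulip: left subtree has 1 node {reed}, right has 1 {aster}.
    Root daisy: left subtree has 0 nodes { }, right has 2 {lime, yew}.
      Root lime: left subtree has 0 nodes { }, right has 1 {yew}.
  Root plum: left subtree has 0 nodes { }, right has 1 {elm}.

reed, aster, tulip, yew, lime, daisy, fir, elm, plum, kale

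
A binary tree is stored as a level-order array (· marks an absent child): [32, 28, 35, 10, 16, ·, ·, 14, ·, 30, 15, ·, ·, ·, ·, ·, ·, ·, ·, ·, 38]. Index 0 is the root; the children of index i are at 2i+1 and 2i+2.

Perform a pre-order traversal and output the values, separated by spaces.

32 28 10 14 16 30 38 15 35

Pre-order visits the node, then its left subtree, then its right subtree.
Visit 32.
At 32: go left to 28.
  Visit 28.
  At 28: go left to 10.
    Visit 10.
    At 10: go left to 14.
      14 is a leaf — visit 14.
    At 10: no right child.
  At 28: go right to 16.
    Visit 16.
    At 16: go left to 30.
      Visit 30.
      At 30: no left child.
      At 30: go right to 38.
        38 is a leaf — visit 38.
    At 16: go right to 15.
      15 is a leaf — visit 15.
At 32: go right to 35.
  35 is a leaf — visit 35.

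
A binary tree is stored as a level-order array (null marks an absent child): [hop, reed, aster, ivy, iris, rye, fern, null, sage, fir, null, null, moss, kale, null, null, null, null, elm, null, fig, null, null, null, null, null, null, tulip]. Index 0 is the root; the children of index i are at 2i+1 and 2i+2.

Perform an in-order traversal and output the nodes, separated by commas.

ivy, sage, elm, reed, fir, fig, iris, hop, rye, moss, aster, tulip, kale, fern

In-order visits the left subtree, then the node, then the right subtree.
At hop: go left to reed.
  At reed: go left to ivy.
    At ivy: no left child.
    Visit ivy.
    At ivy: go right to sage.
      At sage: no left child.
      Visit sage.
      At sage: go right to elm.
        elm is a leaf — visit elm.
  Visit reed.
  At reed: go right to iris.
    At iris: go left to fir.
      At fir: no left child.
      Visit fir.
      At fir: go right to fig.
        fig is a leaf — visit fig.
    Visit iris.
    At iris: no right child.
Visit hop.
At hop: go right to aster.
  At aster: go left to rye.
    At rye: no left child.
    Visit rye.
    At rye: go right to moss.
      moss is a leaf — visit moss.
  Visit aster.
  At aster: go right to fern.
    At fern: go left to kale.
      At kale: go left to tulip.
        tulip is a leaf — visit tulip.
      Visit kale.
      At kale: no right child.
    Visit fern.
    At fern: no right child.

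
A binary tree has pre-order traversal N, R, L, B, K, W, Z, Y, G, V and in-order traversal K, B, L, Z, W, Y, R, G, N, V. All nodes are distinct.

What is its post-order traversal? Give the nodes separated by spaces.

K B Z Y W L G R V N

The first element of pre-order is the root; it splits in-order into left and right subtrees.
Root N: left subtree has 8 nodes {K, B, L, Z, W, Y, R, G}, right has 1 {V}.
  Root R: left subtree has 6 nodes {K, B, L, Z, W, Y}, right has 1 {G}.
    Root L: left subtree has 2 nodes {K, B}, right has 3 {Z, W, Y}.
      Root B: left subtree has 1 node {K}, right has 0 { }.
      Root W: left subtree has 1 node {Z}, right has 1 {Y}.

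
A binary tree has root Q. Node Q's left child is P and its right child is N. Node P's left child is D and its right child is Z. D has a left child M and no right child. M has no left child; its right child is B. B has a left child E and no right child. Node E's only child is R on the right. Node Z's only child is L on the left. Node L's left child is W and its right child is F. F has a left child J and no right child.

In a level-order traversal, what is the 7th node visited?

Level-order visits nodes level by level from the root, left to right within each level.
Level 0: Q
Level 1: P, N
Level 2: D, Z
Level 3: M, L
Level 4: B, W, F
Level 5: E, J
Level 6: R
Full level-order sequence: Q, P, N, D, Z, M, L, B, W, F, E, J, R.

L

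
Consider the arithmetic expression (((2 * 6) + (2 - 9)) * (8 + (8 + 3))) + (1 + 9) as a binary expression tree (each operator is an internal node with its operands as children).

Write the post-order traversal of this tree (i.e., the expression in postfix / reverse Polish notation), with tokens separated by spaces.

2 6 * 2 9 - + 8 8 3 + + * 1 9 + +

Post-order on an expression tree gives postfix notation: for each operator, emit left operand, right operand, then the operator.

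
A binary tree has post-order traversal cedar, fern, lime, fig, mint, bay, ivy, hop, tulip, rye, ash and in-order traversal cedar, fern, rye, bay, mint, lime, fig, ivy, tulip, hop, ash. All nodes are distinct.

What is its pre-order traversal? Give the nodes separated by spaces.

ash rye fern cedar tulip ivy bay mint fig lime hop

The last element of post-order is the root; it splits in-order into left and right subtrees.
Root ash: left subtree has 10 nodes {cedar, fern, rye, bay, mint, lime, fig, ivy, tulip, hop}, right has 0 { }.
  Root rye: left subtree has 2 nodes {cedar, fern}, right has 7 {bay, mint, lime, fig, ivy, tulip, hop}.
    Root fern: left subtree has 1 node {cedar}, right has 0 { }.
    Root tulip: left subtree has 5 nodes {bay, mint, lime, fig, ivy}, right has 1 {hop}.
      Root ivy: left subtree has 4 nodes {bay, mint, lime, fig}, right has 0 { }.
        Root bay: left subtree has 0 nodes { }, right has 3 {mint, lime, fig}.
          Root mint: left subtree has 0 nodes { }, right has 2 {lime, fig}.
            Root fig: left subtree has 1 node {lime}, right has 0 { }.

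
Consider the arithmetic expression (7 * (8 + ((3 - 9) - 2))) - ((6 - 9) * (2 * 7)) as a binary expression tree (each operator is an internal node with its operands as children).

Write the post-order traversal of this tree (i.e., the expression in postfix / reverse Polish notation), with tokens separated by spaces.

7 8 3 9 - 2 - + * 6 9 - 2 7 * * -

Post-order on an expression tree gives postfix notation: for each operator, emit left operand, right operand, then the operator.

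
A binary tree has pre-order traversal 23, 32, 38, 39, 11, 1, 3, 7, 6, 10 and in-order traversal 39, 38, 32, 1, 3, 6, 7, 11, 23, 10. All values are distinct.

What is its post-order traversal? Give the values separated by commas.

39, 38, 6, 7, 3, 1, 11, 32, 10, 23

The first element of pre-order is the root; it splits in-order into left and right subtrees.
Root 23: left subtree has 8 nodes {39, 38, 32, 1, 3, 6, 7, 11}, right has 1 {10}.
  Root 32: left subtree has 2 nodes {39, 38}, right has 5 {1, 3, 6, 7, 11}.
    Root 38: left subtree has 1 node {39}, right has 0 { }.
    Root 11: left subtree has 4 nodes {1, 3, 6, 7}, right has 0 { }.
      Root 1: left subtree has 0 nodes { }, right has 3 {3, 6, 7}.
        Root 3: left subtree has 0 nodes { }, right has 2 {6, 7}.
          Root 7: left subtree has 1 node {6}, right has 0 { }.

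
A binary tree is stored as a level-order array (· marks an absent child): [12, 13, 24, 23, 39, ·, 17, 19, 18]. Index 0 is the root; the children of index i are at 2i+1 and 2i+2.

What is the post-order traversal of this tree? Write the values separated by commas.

19, 18, 23, 39, 13, 17, 24, 12

Post-order visits the left subtree, then the right subtree, then the node.
At 12: go left to 13.
  At 13: go left to 23.
    At 23: go left to 19.
      19 is a leaf — visit 19.
    At 23: go right to 18.
      18 is a leaf — visit 18.
    Visit 23.
  At 13: go right to 39.
    39 is a leaf — visit 39.
  Visit 13.
At 12: go right to 24.
  At 24: no left child.
  At 24: go right to 17.
    17 is a leaf — visit 17.
  Visit 24.
Visit 12.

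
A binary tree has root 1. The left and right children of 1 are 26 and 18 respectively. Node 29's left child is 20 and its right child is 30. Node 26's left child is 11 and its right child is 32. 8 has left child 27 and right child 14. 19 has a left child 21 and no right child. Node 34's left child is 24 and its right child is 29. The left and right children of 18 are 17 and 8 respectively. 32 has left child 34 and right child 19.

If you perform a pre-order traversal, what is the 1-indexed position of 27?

15

Pre-order visits the node, then its left subtree, then its right subtree.
Visit 1.
At 1: go left to 26.
  Visit 26.
  At 26: go left to 11.
    11 is a leaf — visit 11.
  At 26: go right to 32.
    Visit 32.
    At 32: go left to 34.
      Visit 34.
      At 34: go left to 24.
        24 is a leaf — visit 24.
      At 34: go right to 29.
        Visit 29.
        At 29: go left to 20.
          20 is a leaf — visit 20.
        At 29: go right to 30.
          30 is a leaf — visit 30.
    At 32: go right to 19.
      Visit 19.
      At 19: go left to 21.
        21 is a leaf — visit 21.
      At 19: no right child.
At 1: go right to 18.
  Visit 18.
  At 18: go left to 17.
    17 is a leaf — visit 17.
  At 18: go right to 8.
    Visit 8.
    At 8: go left to 27.
      27 is a leaf — visit 27.
    At 8: go right to 14.
      14 is a leaf — visit 14.
Full pre-order sequence: 1, 26, 11, 32, 34, 24, 29, 20, 30, 19, 21, 18, 17, 8, 27, 14.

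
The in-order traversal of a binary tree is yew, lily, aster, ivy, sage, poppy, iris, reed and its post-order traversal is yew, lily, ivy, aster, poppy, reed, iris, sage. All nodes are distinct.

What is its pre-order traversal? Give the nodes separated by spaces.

sage aster lily yew ivy iris poppy reed

The last element of post-order is the root; it splits in-order into left and right subtrees.
Root sage: left subtree has 4 nodes {yew, lily, aster, ivy}, right has 3 {poppy, iris, reed}.
  Root aster: left subtree has 2 nodes {yew, lily}, right has 1 {ivy}.
    Root lily: left subtree has 1 node {yew}, right has 0 { }.
  Root iris: left subtree has 1 node {poppy}, right has 1 {reed}.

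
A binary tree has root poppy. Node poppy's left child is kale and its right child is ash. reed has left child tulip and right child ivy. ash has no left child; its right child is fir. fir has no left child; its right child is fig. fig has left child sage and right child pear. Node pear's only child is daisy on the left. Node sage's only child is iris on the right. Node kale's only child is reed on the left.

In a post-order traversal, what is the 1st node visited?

tulip

Post-order visits the left subtree, then the right subtree, then the node.
At poppy: go left to kale.
  At kale: go left to reed.
    At reed: go left to tulip.
      tulip is a leaf — visit tulip.
    At reed: go right to ivy.
      ivy is a leaf — visit ivy.
    Visit reed.
  At kale: no right child.
  Visit kale.
At poppy: go right to ash.
  At ash: no left child.
  At ash: go right to fir.
    At fir: no left child.
    At fir: go right to fig.
      At fig: go left to sage.
        At sage: no left child.
        At sage: go right to iris.
          iris is a leaf — visit iris.
        Visit sage.
      At fig: go right to pear.
        At pear: go left to daisy.
          daisy is a leaf — visit daisy.
        At pear: no right child.
        Visit pear.
      Visit fig.
    Visit fir.
  Visit ash.
Visit poppy.
Full post-order sequence: tulip, ivy, reed, kale, iris, sage, daisy, pear, fig, fir, ash, poppy.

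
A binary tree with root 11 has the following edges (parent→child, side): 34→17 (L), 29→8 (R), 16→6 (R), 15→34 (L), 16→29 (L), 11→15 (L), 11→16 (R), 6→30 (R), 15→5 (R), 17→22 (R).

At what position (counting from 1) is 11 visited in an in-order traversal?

6

In-order visits the left subtree, then the node, then the right subtree.
At 11: go left to 15.
  At 15: go left to 34.
    At 34: go left to 17.
      At 17: no left child.
      Visit 17.
      At 17: go right to 22.
        22 is a leaf — visit 22.
    Visit 34.
    At 34: no right child.
  Visit 15.
  At 15: go right to 5.
    5 is a leaf — visit 5.
Visit 11.
At 11: go right to 16.
  At 16: go left to 29.
    At 29: no left child.
    Visit 29.
    At 29: go right to 8.
      8 is a leaf — visit 8.
  Visit 16.
  At 16: go right to 6.
    At 6: no left child.
    Visit 6.
    At 6: go right to 30.
      30 is a leaf — visit 30.
Full in-order sequence: 17, 22, 34, 15, 5, 11, 29, 8, 16, 6, 30.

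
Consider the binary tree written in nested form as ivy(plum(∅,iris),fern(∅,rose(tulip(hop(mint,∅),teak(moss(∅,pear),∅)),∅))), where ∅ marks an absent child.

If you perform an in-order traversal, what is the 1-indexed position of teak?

10

In-order visits the left subtree, then the node, then the right subtree.
At ivy: go left to plum.
  At plum: no left child.
  Visit plum.
  At plum: go right to iris.
    iris is a leaf — visit iris.
Visit ivy.
At ivy: go right to fern.
  At fern: no left child.
  Visit fern.
  At fern: go right to rose.
    At rose: go left to tulip.
      At tulip: go left to hop.
        At hop: go left to mint.
          mint is a leaf — visit mint.
        Visit hop.
        At hop: no right child.
      Visit tulip.
      At tulip: go right to teak.
        At teak: go left to moss.
          At moss: no left child.
          Visit moss.
          At moss: go right to pear.
            pear is a leaf — visit pear.
        Visit teak.
        At teak: no right child.
    Visit rose.
    At rose: no right child.
Full in-order sequence: plum, iris, ivy, fern, mint, hop, tulip, moss, pear, teak, rose.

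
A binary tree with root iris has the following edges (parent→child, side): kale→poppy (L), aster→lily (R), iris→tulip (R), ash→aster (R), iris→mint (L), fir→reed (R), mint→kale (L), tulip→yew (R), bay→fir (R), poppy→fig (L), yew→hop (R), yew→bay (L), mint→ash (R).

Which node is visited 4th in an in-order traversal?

In-order visits the left subtree, then the node, then the right subtree.
At iris: go left to mint.
  At mint: go left to kale.
    At kale: go left to poppy.
      At poppy: go left to fig.
        fig is a leaf — visit fig.
      Visit poppy.
      At poppy: no right child.
    Visit kale.
    At kale: no right child.
  Visit mint.
  At mint: go right to ash.
    At ash: no left child.
    Visit ash.
    At ash: go right to aster.
      At aster: no left child.
      Visit aster.
      At aster: go right to lily.
        lily is a leaf — visit lily.
Visit iris.
At iris: go right to tulip.
  At tulip: no left child.
  Visit tulip.
  At tulip: go right to yew.
    At yew: go left to bay.
      At bay: no left child.
      Visit bay.
      At bay: go right to fir.
        At fir: no left child.
        Visit fir.
        At fir: go right to reed.
          reed is a leaf — visit reed.
    Visit yew.
    At yew: go right to hop.
      hop is a leaf — visit hop.
Full in-order sequence: fig, poppy, kale, mint, ash, aster, lily, iris, tulip, bay, fir, reed, yew, hop.

mint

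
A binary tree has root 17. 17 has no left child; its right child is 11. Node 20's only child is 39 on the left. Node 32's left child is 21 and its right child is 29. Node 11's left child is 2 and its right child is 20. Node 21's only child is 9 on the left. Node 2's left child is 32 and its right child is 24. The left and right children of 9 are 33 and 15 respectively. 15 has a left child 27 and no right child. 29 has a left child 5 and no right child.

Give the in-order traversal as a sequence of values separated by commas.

17, 33, 9, 27, 15, 21, 32, 5, 29, 2, 24, 11, 39, 20

In-order visits the left subtree, then the node, then the right subtree.
At 17: no left child.
Visit 17.
At 17: go right to 11.
  At 11: go left to 2.
    At 2: go left to 32.
      At 32: go left to 21.
        At 21: go left to 9.
          At 9: go left to 33.
            33 is a leaf — visit 33.
          Visit 9.
          At 9: go right to 15.
            At 15: go left to 27.
              27 is a leaf — visit 27.
            Visit 15.
            At 15: no right child.
        Visit 21.
        At 21: no right child.
      Visit 32.
      At 32: go right to 29.
        At 29: go left to 5.
          5 is a leaf — visit 5.
        Visit 29.
        At 29: no right child.
    Visit 2.
    At 2: go right to 24.
      24 is a leaf — visit 24.
  Visit 11.
  At 11: go right to 20.
    At 20: go left to 39.
      39 is a leaf — visit 39.
    Visit 20.
    At 20: no right child.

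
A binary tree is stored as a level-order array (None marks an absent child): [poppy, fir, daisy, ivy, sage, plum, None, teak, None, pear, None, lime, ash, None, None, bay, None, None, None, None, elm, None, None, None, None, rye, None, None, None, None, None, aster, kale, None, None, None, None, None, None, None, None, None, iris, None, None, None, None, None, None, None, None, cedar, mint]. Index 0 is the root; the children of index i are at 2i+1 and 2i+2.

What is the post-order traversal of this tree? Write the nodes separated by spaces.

Post-order visits the left subtree, then the right subtree, then the node.
At poppy: go left to fir.
  At fir: go left to ivy.
    At ivy: go left to teak.
      At teak: go left to bay.
        At bay: go left to aster.
          aster is a leaf — visit aster.
        At bay: go right to kale.
          kale is a leaf — visit kale.
        Visit bay.
      At teak: no right child.
      Visit teak.
    At ivy: no right child.
    Visit ivy.
  At fir: go right to sage.
    At sage: go left to pear.
      At pear: no left child.
      At pear: go right to elm.
        At elm: no left child.
        At elm: go right to iris.
          iris is a leaf — visit iris.
        Visit elm.
      Visit pear.
    At sage: no right child.
    Visit sage.
  Visit fir.
At poppy: go right to daisy.
  At daisy: go left to plum.
    At plum: go left to lime.
      lime is a leaf — visit lime.
    At plum: go right to ash.
      At ash: go left to rye.
        At rye: go left to cedar.
          cedar is a leaf — visit cedar.
        At rye: go right to mint.
          mint is a leaf — visit mint.
        Visit rye.
      At ash: no right child.
      Visit ash.
    Visit plum.
  At daisy: no right child.
  Visit daisy.
Visit poppy.

aster kale bay teak ivy iris elm pear sage fir lime cedar mint rye ash plum daisy poppy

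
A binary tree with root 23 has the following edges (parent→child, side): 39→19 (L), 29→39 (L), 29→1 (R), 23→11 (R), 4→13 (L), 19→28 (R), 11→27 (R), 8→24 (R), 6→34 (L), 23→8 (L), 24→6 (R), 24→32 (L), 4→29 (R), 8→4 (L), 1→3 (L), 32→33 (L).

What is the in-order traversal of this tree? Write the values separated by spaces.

In-order visits the left subtree, then the node, then the right subtree.
At 23: go left to 8.
  At 8: go left to 4.
    At 4: go left to 13.
      13 is a leaf — visit 13.
    Visit 4.
    At 4: go right to 29.
      At 29: go left to 39.
        At 39: go left to 19.
          At 19: no left child.
          Visit 19.
          At 19: go right to 28.
            28 is a leaf — visit 28.
        Visit 39.
        At 39: no right child.
      Visit 29.
      At 29: go right to 1.
        At 1: go left to 3.
          3 is a leaf — visit 3.
        Visit 1.
        At 1: no right child.
  Visit 8.
  At 8: go right to 24.
    At 24: go left to 32.
      At 32: go left to 33.
        33 is a leaf — visit 33.
      Visit 32.
      At 32: no right child.
    Visit 24.
    At 24: go right to 6.
      At 6: go left to 34.
        34 is a leaf — visit 34.
      Visit 6.
      At 6: no right child.
Visit 23.
At 23: go right to 11.
  At 11: no left child.
  Visit 11.
  At 11: go right to 27.
    27 is a leaf — visit 27.

13 4 19 28 39 29 3 1 8 33 32 24 34 6 23 11 27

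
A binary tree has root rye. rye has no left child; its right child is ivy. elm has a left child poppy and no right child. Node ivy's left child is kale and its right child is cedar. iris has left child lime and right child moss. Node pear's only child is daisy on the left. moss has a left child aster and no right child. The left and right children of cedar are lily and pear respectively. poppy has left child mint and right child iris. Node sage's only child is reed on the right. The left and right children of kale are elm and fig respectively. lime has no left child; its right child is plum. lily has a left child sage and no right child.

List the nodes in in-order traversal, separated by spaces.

In-order visits the left subtree, then the node, then the right subtree.
At rye: no left child.
Visit rye.
At rye: go right to ivy.
  At ivy: go left to kale.
    At kale: go left to elm.
      At elm: go left to poppy.
        At poppy: go left to mint.
          mint is a leaf — visit mint.
        Visit poppy.
        At poppy: go right to iris.
          At iris: go left to lime.
            At lime: no left child.
            Visit lime.
            At lime: go right to plum.
              plum is a leaf — visit plum.
          Visit iris.
          At iris: go right to moss.
            At moss: go left to aster.
              aster is a leaf — visit aster.
            Visit moss.
            At moss: no right child.
      Visit elm.
      At elm: no right child.
    Visit kale.
    At kale: go right to fig.
      fig is a leaf — visit fig.
  Visit ivy.
  At ivy: go right to cedar.
    At cedar: go left to lily.
      At lily: go left to sage.
        At sage: no left child.
        Visit sage.
        At sage: go right to reed.
          reed is a leaf — visit reed.
      Visit lily.
      At lily: no right child.
    Visit cedar.
    At cedar: go right to pear.
      At pear: go left to daisy.
        daisy is a leaf — visit daisy.
      Visit pear.
      At pear: no right child.

rye mint poppy lime plum iris aster moss elm kale fig ivy sage reed lily cedar daisy pear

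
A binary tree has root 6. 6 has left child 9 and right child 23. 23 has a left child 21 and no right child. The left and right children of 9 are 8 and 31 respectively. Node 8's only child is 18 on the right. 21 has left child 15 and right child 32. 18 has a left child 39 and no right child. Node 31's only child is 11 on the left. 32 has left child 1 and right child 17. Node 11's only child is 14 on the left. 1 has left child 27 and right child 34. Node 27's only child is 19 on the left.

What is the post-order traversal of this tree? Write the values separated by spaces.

Post-order visits the left subtree, then the right subtree, then the node.
At 6: go left to 9.
  At 9: go left to 8.
    At 8: no left child.
    At 8: go right to 18.
      At 18: go left to 39.
        39 is a leaf — visit 39.
      At 18: no right child.
      Visit 18.
    Visit 8.
  At 9: go right to 31.
    At 31: go left to 11.
      At 11: go left to 14.
        14 is a leaf — visit 14.
      At 11: no right child.
      Visit 11.
    At 31: no right child.
    Visit 31.
  Visit 9.
At 6: go right to 23.
  At 23: go left to 21.
    At 21: go left to 15.
      15 is a leaf — visit 15.
    At 21: go right to 32.
      At 32: go left to 1.
        At 1: go left to 27.
          At 27: go left to 19.
            19 is a leaf — visit 19.
          At 27: no right child.
          Visit 27.
        At 1: go right to 34.
          34 is a leaf — visit 34.
        Visit 1.
      At 32: go right to 17.
        17 is a leaf — visit 17.
      Visit 32.
    Visit 21.
  At 23: no right child.
  Visit 23.
Visit 6.

39 18 8 14 11 31 9 15 19 27 34 1 17 32 21 23 6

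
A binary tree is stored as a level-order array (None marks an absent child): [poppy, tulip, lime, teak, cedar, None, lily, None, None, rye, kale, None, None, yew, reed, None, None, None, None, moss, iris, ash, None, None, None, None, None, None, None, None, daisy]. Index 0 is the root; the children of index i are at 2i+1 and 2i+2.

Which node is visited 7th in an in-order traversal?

ash

In-order visits the left subtree, then the node, then the right subtree.
At poppy: go left to tulip.
  At tulip: go left to teak.
    teak is a leaf — visit teak.
  Visit tulip.
  At tulip: go right to cedar.
    At cedar: go left to rye.
      At rye: go left to moss.
        moss is a leaf — visit moss.
      Visit rye.
      At rye: go right to iris.
        iris is a leaf — visit iris.
    Visit cedar.
    At cedar: go right to kale.
      At kale: go left to ash.
        ash is a leaf — visit ash.
      Visit kale.
      At kale: no right child.
Visit poppy.
At poppy: go right to lime.
  At lime: no left child.
  Visit lime.
  At lime: go right to lily.
    At lily: go left to yew.
      yew is a leaf — visit yew.
    Visit lily.
    At lily: go right to reed.
      At reed: no left child.
      Visit reed.
      At reed: go right to daisy.
        daisy is a leaf — visit daisy.
Full in-order sequence: teak, tulip, moss, rye, iris, cedar, ash, kale, poppy, lime, yew, lily, reed, daisy.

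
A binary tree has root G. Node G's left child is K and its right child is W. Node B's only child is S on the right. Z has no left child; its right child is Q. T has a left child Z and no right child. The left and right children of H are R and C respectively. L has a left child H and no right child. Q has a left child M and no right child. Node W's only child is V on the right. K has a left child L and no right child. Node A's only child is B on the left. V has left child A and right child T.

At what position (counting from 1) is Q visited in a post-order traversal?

10

Post-order visits the left subtree, then the right subtree, then the node.
At G: go left to K.
  At K: go left to L.
    At L: go left to H.
      At H: go left to R.
        R is a leaf — visit R.
      At H: go right to C.
        C is a leaf — visit C.
      Visit H.
    At L: no right child.
    Visit L.
  At K: no right child.
  Visit K.
At G: go right to W.
  At W: no left child.
  At W: go right to V.
    At V: go left to A.
      At A: go left to B.
        At B: no left child.
        At B: go right to S.
          S is a leaf — visit S.
        Visit B.
      At A: no right child.
      Visit A.
    At V: go right to T.
      At T: go left to Z.
        At Z: no left child.
        At Z: go right to Q.
          At Q: go left to M.
            M is a leaf — visit M.
          At Q: no right child.
          Visit Q.
        Visit Z.
      At T: no right child.
      Visit T.
    Visit V.
  Visit W.
Visit G.
Full post-order sequence: R, C, H, L, K, S, B, A, M, Q, Z, T, V, W, G.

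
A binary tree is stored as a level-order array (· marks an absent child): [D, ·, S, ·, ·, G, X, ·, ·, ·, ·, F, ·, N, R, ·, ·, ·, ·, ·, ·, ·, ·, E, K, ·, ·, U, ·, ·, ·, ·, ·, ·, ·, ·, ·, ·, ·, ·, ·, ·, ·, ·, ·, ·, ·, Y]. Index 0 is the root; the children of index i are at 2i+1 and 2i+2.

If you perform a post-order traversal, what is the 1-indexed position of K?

3

Post-order visits the left subtree, then the right subtree, then the node.
At D: no left child.
At D: go right to S.
  At S: go left to G.
    At G: go left to F.
      At F: go left to E.
        At E: go left to Y.
          Y is a leaf — visit Y.
        At E: no right child.
        Visit E.
      At F: go right to K.
        K is a leaf — visit K.
      Visit F.
    At G: no right child.
    Visit G.
  At S: go right to X.
    At X: go left to N.
      At N: go left to U.
        U is a leaf — visit U.
      At N: no right child.
      Visit N.
    At X: go right to R.
      R is a leaf — visit R.
    Visit X.
  Visit S.
Visit D.
Full post-order sequence: Y, E, K, F, G, U, N, R, X, S, D.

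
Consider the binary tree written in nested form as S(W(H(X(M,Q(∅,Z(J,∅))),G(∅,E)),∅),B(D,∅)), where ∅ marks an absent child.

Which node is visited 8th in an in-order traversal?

In-order visits the left subtree, then the node, then the right subtree.
At S: go left to W.
  At W: go left to H.
    At H: go left to X.
      At X: go left to M.
        M is a leaf — visit M.
      Visit X.
      At X: go right to Q.
        At Q: no left child.
        Visit Q.
        At Q: go right to Z.
          At Z: go left to J.
            J is a leaf — visit J.
          Visit Z.
          At Z: no right child.
    Visit H.
    At H: go right to G.
      At G: no left child.
      Visit G.
      At G: go right to E.
        E is a leaf — visit E.
  Visit W.
  At W: no right child.
Visit S.
At S: go right to B.
  At B: go left to D.
    D is a leaf — visit D.
  Visit B.
  At B: no right child.
Full in-order sequence: M, X, Q, J, Z, H, G, E, W, S, D, B.

E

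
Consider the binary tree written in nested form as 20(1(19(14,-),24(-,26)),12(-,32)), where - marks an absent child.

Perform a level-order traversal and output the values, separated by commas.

Level-order visits nodes level by level from the root, left to right within each level.
Level 0: 20
Level 1: 1, 12
Level 2: 19, 24, 32
Level 3: 14, 26

20, 1, 12, 19, 24, 32, 14, 26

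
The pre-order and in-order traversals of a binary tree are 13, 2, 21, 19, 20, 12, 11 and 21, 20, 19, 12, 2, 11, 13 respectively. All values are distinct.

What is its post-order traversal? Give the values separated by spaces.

The first element of pre-order is the root; it splits in-order into left and right subtrees.
Root 13: left subtree has 6 nodes {21, 20, 19, 12, 2, 11}, right has 0 { }.
  Root 2: left subtree has 4 nodes {21, 20, 19, 12}, right has 1 {11}.
    Root 21: left subtree has 0 nodes { }, right has 3 {20, 19, 12}.
      Root 19: left subtree has 1 node {20}, right has 1 {12}.

20 12 19 21 11 2 13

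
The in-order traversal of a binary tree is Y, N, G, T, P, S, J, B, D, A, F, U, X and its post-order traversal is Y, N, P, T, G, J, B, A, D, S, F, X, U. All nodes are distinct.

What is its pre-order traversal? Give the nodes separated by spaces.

The last element of post-order is the root; it splits in-order into left and right subtrees.
Root U: left subtree has 11 nodes {Y, N, G, T, P, S, J, B, D, A, F}, right has 1 {X}.
  Root F: left subtree has 10 nodes {Y, N, G, T, P, S, J, B, D, A}, right has 0 { }.
    Root S: left subtree has 5 nodes {Y, N, G, T, P}, right has 4 {J, B, D, A}.
      Root G: left subtree has 2 nodes {Y, N}, right has 2 {T, P}.
        Root N: left subtree has 1 node {Y}, right has 0 { }.
        Root T: left subtree has 0 nodes { }, right has 1 {P}.
      Root D: left subtree has 2 nodes {J, B}, right has 1 {A}.
        Root B: left subtree has 1 node {J}, right has 0 { }.

U F S G N Y T P D B J A X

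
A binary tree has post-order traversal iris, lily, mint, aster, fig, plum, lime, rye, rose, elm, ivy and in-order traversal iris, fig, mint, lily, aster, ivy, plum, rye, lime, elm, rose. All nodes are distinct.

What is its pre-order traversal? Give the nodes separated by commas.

ivy, fig, iris, aster, mint, lily, elm, rye, plum, lime, rose

The last element of post-order is the root; it splits in-order into left and right subtrees.
Root ivy: left subtree has 5 nodes {iris, fig, mint, lily, aster}, right has 5 {plum, rye, lime, elm, rose}.
  Root fig: left subtree has 1 node {iris}, right has 3 {mint, lily, aster}.
    Root aster: left subtree has 2 nodes {mint, lily}, right has 0 { }.
      Root mint: left subtree has 0 nodes { }, right has 1 {lily}.
  Root elm: left subtree has 3 nodes {plum, rye, lime}, right has 1 {rose}.
    Root rye: left subtree has 1 node {plum}, right has 1 {lime}.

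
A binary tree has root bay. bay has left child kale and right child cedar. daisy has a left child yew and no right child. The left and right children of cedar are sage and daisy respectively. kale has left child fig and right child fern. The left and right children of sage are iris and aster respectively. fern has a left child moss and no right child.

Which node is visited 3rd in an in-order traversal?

moss

In-order visits the left subtree, then the node, then the right subtree.
At bay: go left to kale.
  At kale: go left to fig.
    fig is a leaf — visit fig.
  Visit kale.
  At kale: go right to fern.
    At fern: go left to moss.
      moss is a leaf — visit moss.
    Visit fern.
    At fern: no right child.
Visit bay.
At bay: go right to cedar.
  At cedar: go left to sage.
    At sage: go left to iris.
      iris is a leaf — visit iris.
    Visit sage.
    At sage: go right to aster.
      aster is a leaf — visit aster.
  Visit cedar.
  At cedar: go right to daisy.
    At daisy: go left to yew.
      yew is a leaf — visit yew.
    Visit daisy.
    At daisy: no right child.
Full in-order sequence: fig, kale, moss, fern, bay, iris, sage, aster, cedar, yew, daisy.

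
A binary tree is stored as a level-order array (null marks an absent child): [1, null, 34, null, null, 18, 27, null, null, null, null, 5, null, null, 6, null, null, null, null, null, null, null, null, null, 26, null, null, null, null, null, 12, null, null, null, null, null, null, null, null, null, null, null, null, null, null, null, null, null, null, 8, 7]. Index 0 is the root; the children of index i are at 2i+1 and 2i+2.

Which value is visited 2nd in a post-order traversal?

7

Post-order visits the left subtree, then the right subtree, then the node.
At 1: no left child.
At 1: go right to 34.
  At 34: go left to 18.
    At 18: go left to 5.
      At 5: no left child.
      At 5: go right to 26.
        At 26: go left to 8.
          8 is a leaf — visit 8.
        At 26: go right to 7.
          7 is a leaf — visit 7.
        Visit 26.
      Visit 5.
    At 18: no right child.
    Visit 18.
  At 34: go right to 27.
    At 27: no left child.
    At 27: go right to 6.
      At 6: no left child.
      At 6: go right to 12.
        12 is a leaf — visit 12.
      Visit 6.
    Visit 27.
  Visit 34.
Visit 1.
Full post-order sequence: 8, 7, 26, 5, 18, 12, 6, 27, 34, 1.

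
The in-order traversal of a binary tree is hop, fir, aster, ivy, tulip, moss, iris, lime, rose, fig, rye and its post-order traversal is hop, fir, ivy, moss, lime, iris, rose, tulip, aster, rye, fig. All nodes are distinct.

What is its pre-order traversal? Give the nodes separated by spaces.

fig aster fir hop tulip ivy rose iris moss lime rye

The last element of post-order is the root; it splits in-order into left and right subtrees.
Root fig: left subtree has 9 nodes {hop, fir, aster, ivy, tulip, moss, iris, lime, rose}, right has 1 {rye}.
  Root aster: left subtree has 2 nodes {hop, fir}, right has 6 {ivy, tulip, moss, iris, lime, rose}.
    Root fir: left subtree has 1 node {hop}, right has 0 { }.
    Root tulip: left subtree has 1 node {ivy}, right has 4 {moss, iris, lime, rose}.
      Root rose: left subtree has 3 nodes {moss, iris, lime}, right has 0 { }.
        Root iris: left subtree has 1 node {moss}, right has 1 {lime}.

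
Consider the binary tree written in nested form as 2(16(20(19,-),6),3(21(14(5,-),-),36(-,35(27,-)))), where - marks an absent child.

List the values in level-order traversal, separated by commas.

2, 16, 3, 20, 6, 21, 36, 19, 14, 35, 5, 27

Level-order visits nodes level by level from the root, left to right within each level.
Level 0: 2
Level 1: 16, 3
Level 2: 20, 6, 21, 36
Level 3: 19, 14, 35
Level 4: 5, 27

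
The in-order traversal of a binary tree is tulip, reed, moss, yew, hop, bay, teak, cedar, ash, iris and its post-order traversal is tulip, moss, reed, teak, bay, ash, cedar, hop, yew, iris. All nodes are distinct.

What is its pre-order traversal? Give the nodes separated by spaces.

The last element of post-order is the root; it splits in-order into left and right subtrees.
Root iris: left subtree has 9 nodes {tulip, reed, moss, yew, hop, bay, teak, cedar, ash}, right has 0 { }.
  Root yew: left subtree has 3 nodes {tulip, reed, moss}, right has 5 {hop, bay, teak, cedar, ash}.
    Root reed: left subtree has 1 node {tulip}, right has 1 {moss}.
    Root hop: left subtree has 0 nodes { }, right has 4 {bay, teak, cedar, ash}.
      Root cedar: left subtree has 2 nodes {bay, teak}, right has 1 {ash}.
        Root bay: left subtree has 0 nodes { }, right has 1 {teak}.

iris yew reed tulip moss hop cedar bay teak ash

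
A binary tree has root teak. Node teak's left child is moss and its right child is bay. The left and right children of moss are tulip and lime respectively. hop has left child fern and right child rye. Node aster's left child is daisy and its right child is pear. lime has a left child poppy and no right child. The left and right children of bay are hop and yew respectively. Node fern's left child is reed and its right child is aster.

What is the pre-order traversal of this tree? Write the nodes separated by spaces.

Pre-order visits the node, then its left subtree, then its right subtree.
Visit teak.
At teak: go left to moss.
  Visit moss.
  At moss: go left to tulip.
    tulip is a leaf — visit tulip.
  At moss: go right to lime.
    Visit lime.
    At lime: go left to poppy.
      poppy is a leaf — visit poppy.
    At lime: no right child.
At teak: go right to bay.
  Visit bay.
  At bay: go left to hop.
    Visit hop.
    At hop: go left to fern.
      Visit fern.
      At fern: go left to reed.
        reed is a leaf — visit reed.
      At fern: go right to aster.
        Visit aster.
        At aster: go left to daisy.
          daisy is a leaf — visit daisy.
        At aster: go right to pear.
          pear is a leaf — visit pear.
    At hop: go right to rye.
      rye is a leaf — visit rye.
  At bay: go right to yew.
    yew is a leaf — visit yew.

teak moss tulip lime poppy bay hop fern reed aster daisy pear rye yew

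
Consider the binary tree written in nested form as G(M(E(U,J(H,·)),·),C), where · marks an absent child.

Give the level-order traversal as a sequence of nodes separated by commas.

G, M, C, E, U, J, H

Level-order visits nodes level by level from the root, left to right within each level.
Level 0: G
Level 1: M, C
Level 2: E
Level 3: U, J
Level 4: H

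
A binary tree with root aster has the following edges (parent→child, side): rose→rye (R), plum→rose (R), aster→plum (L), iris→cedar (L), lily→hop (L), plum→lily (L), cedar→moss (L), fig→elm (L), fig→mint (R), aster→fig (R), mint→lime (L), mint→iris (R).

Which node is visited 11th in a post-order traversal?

mint

Post-order visits the left subtree, then the right subtree, then the node.
At aster: go left to plum.
  At plum: go left to lily.
    At lily: go left to hop.
      hop is a leaf — visit hop.
    At lily: no right child.
    Visit lily.
  At plum: go right to rose.
    At rose: no left child.
    At rose: go right to rye.
      rye is a leaf — visit rye.
    Visit rose.
  Visit plum.
At aster: go right to fig.
  At fig: go left to elm.
    elm is a leaf — visit elm.
  At fig: go right to mint.
    At mint: go left to lime.
      lime is a leaf — visit lime.
    At mint: go right to iris.
      At iris: go left to cedar.
        At cedar: go left to moss.
          moss is a leaf — visit moss.
        At cedar: no right child.
        Visit cedar.
      At iris: no right child.
      Visit iris.
    Visit mint.
  Visit fig.
Visit aster.
Full post-order sequence: hop, lily, rye, rose, plum, elm, lime, moss, cedar, iris, mint, fig, aster.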